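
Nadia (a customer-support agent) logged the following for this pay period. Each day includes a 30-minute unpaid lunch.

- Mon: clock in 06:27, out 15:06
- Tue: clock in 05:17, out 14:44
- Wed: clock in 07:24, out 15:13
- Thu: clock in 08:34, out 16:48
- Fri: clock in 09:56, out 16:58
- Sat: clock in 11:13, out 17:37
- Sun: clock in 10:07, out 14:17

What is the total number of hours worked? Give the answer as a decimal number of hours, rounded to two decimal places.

48.25 hours

Mon: 06:27–15:06 = 8 h 39 min; less 30 min break → 8 h 9 min
Tue: 05:17–14:44 = 9 h 27 min; less 30 min break → 8 h 57 min
Wed: 07:24–15:13 = 7 h 49 min; less 30 min break → 7 h 19 min
Thu: 08:34–16:48 = 8 h 14 min; less 30 min break → 7 h 44 min
Fri: 09:56–16:58 = 7 h 2 min; less 30 min break → 6 h 32 min
Sat: 11:13–17:37 = 6 h 24 min; less 30 min break → 5 h 54 min
Sun: 10:07–14:17 = 4 h 10 min; less 30 min break → 3 h 40 min
Total: 8 h 9 min + 8 h 57 min + 7 h 19 min + 7 h 44 min + 6 h 32 min + 5 h 54 min + 3 h 40 min = 48 h 15 min.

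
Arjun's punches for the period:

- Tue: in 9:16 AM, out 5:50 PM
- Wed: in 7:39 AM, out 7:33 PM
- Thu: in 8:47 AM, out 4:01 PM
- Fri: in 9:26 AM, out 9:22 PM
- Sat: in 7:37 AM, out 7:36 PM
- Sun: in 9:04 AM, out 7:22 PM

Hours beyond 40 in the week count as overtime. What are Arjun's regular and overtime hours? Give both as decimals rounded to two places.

Regular 40.00 hours, overtime 21.92 hours

Tue: 9:16 AM–5:50 PM = 8 h 34 min
Wed: 7:39 AM–7:33 PM = 11 h 54 min
Thu: 8:47 AM–4:01 PM = 7 h 14 min
Fri: 9:26 AM–9:22 PM = 11 h 56 min
Sat: 7:37 AM–7:36 PM = 11 h 59 min
Sun: 9:04 AM–7:22 PM = 10 h 18 min
Total worked: 61 h 55 min = 61.92 h.
Threshold 40 h → overtime 21 h 55 min, regular 40 h 0 min.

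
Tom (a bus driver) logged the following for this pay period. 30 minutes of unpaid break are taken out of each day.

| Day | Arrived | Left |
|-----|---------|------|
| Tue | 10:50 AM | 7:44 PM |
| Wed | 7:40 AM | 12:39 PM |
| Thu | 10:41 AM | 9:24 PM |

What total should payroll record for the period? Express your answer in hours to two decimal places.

Tue: 10:50 AM–7:44 PM = 8 h 54 min; less 30 min break → 8 h 24 min
Wed: 7:40 AM–12:39 PM = 4 h 59 min; less 30 min break → 4 h 29 min
Thu: 10:41 AM–9:24 PM = 10 h 43 min; less 30 min break → 10 h 13 min
Total: 8 h 24 min + 4 h 29 min + 10 h 13 min = 23 h 6 min.

23.10 hours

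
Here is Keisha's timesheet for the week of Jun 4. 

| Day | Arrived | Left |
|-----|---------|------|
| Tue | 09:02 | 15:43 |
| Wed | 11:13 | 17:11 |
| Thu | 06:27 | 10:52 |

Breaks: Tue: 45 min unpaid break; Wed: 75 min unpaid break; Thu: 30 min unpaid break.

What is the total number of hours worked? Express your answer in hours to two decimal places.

14.57 hours

Tue: 09:02–15:43 = 6 h 41 min; less 45 min break → 5 h 56 min
Wed: 11:13–17:11 = 5 h 58 min; less 75 min break → 4 h 43 min
Thu: 06:27–10:52 = 4 h 25 min; less 30 min break → 3 h 55 min
Total: 5 h 56 min + 4 h 43 min + 3 h 55 min = 14 h 34 min.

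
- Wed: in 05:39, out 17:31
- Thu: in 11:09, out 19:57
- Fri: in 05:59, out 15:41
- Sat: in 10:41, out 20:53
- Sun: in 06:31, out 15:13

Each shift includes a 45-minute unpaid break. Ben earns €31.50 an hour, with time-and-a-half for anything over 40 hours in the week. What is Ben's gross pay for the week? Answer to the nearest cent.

€1520.66

Wed: 05:39–17:31 = 11 h 52 min; less 45 min break → 11 h 7 min
Thu: 11:09–19:57 = 8 h 48 min; less 45 min break → 8 h 3 min
Fri: 05:59–15:41 = 9 h 42 min; less 45 min break → 8 h 57 min
Sat: 10:41–20:53 = 10 h 12 min; less 45 min break → 9 h 27 min
Sun: 06:31–15:13 = 8 h 42 min; less 45 min break → 7 h 57 min
Total worked: 45 h 31 min = 2731 min.
Regular 40 h 0 min = 2400 min at €31.50/h; overtime 5 h 31 min = 331 min at €47.25/h.
Pay = (2400 × €31.50 + 331 × €47.25) ÷ 60 = €1520.66.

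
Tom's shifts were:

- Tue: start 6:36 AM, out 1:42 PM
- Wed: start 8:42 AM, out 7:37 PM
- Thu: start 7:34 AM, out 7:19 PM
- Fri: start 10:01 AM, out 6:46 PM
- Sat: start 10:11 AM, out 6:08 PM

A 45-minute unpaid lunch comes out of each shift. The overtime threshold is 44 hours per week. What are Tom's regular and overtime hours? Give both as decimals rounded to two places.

Regular 42.72 hours, overtime 0.00 hours

Tue: 6:36 AM–1:42 PM = 7 h 6 min; less 45 min break → 6 h 21 min
Wed: 8:42 AM–7:37 PM = 10 h 55 min; less 45 min break → 10 h 10 min
Thu: 7:34 AM–7:19 PM = 11 h 45 min; less 45 min break → 11 h 0 min
Fri: 10:01 AM–6:46 PM = 8 h 45 min; less 45 min break → 8 h 0 min
Sat: 10:11 AM–6:08 PM = 7 h 57 min; less 45 min break → 7 h 12 min
Total worked: 42 h 43 min = 42.72 h.
Threshold 44 h → overtime 0 h 0 min, regular 42 h 43 min.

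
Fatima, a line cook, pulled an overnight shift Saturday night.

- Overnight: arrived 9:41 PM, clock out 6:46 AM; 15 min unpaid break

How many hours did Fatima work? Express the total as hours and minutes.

8 h 50 min

Overnight: 9:41 PM → midnight = 2 h 19 min; midnight → 6:46 AM = 6 h 46 min; span 9 h 5 min; less 15 min break → 8 h 50 min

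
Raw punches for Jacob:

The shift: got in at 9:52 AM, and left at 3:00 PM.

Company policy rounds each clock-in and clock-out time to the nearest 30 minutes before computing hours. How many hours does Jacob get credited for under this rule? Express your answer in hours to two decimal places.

The shift: in 9:52 AM→10:00 AM, out 3:00 PM→3:00 PM; 5 h 0 min

5.00 hours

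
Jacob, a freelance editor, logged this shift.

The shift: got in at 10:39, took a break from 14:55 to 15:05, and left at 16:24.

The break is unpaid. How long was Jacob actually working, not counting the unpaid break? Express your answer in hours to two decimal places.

5.58 hours

The shift: 10:39–16:24 = 5 h 45 min; less 10 min break → 5 h 35 min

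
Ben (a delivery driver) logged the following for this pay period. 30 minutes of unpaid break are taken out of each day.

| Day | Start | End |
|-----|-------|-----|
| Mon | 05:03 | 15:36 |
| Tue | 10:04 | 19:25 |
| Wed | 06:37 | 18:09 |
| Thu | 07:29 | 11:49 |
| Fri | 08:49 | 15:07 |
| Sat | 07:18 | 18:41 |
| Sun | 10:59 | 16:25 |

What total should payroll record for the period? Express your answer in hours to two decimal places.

Mon: 05:03–15:36 = 10 h 33 min; less 30 min break → 10 h 3 min
Tue: 10:04–19:25 = 9 h 21 min; less 30 min break → 8 h 51 min
Wed: 06:37–18:09 = 11 h 32 min; less 30 min break → 11 h 2 min
Thu: 07:29–11:49 = 4 h 20 min; less 30 min break → 3 h 50 min
Fri: 08:49–15:07 = 6 h 18 min; less 30 min break → 5 h 48 min
Sat: 07:18–18:41 = 11 h 23 min; less 30 min break → 10 h 53 min
Sun: 10:59–16:25 = 5 h 26 min; less 30 min break → 4 h 56 min
Total: 10 h 3 min + 8 h 51 min + 11 h 2 min + 3 h 50 min + 5 h 48 min + 10 h 53 min + 4 h 56 min = 55 h 23 min.

55.38 hours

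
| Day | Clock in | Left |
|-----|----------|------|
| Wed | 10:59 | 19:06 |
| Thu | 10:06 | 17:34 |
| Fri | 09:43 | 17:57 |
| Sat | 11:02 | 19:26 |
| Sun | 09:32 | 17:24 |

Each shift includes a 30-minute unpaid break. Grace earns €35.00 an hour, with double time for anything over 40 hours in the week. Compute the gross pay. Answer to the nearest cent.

Wed: 10:59–19:06 = 8 h 7 min; less 30 min break → 7 h 37 min
Thu: 10:06–17:34 = 7 h 28 min; less 30 min break → 6 h 58 min
Fri: 09:43–17:57 = 8 h 14 min; less 30 min break → 7 h 44 min
Sat: 11:02–19:26 = 8 h 24 min; less 30 min break → 7 h 54 min
Sun: 09:32–17:24 = 7 h 52 min; less 30 min break → 7 h 22 min
Total worked: 37 h 35 min = 2255 min.
Regular 37 h 35 min = 2255 min at €35.00/h; overtime 0 h 0 min = 0 min at €70.00/h.
Pay = (2255 × €35.00 + 0 × €70.00) ÷ 60 = €1315.42.

€1315.42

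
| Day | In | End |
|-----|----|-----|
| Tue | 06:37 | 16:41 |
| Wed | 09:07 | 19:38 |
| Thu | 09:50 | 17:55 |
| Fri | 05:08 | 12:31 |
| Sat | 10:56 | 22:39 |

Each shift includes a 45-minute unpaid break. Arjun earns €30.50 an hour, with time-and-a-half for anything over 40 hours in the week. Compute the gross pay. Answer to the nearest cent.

Tue: 06:37–16:41 = 10 h 4 min; less 45 min break → 9 h 19 min
Wed: 09:07–19:38 = 10 h 31 min; less 45 min break → 9 h 46 min
Thu: 09:50–17:55 = 8 h 5 min; less 45 min break → 7 h 20 min
Fri: 05:08–12:31 = 7 h 23 min; less 45 min break → 6 h 38 min
Sat: 10:56–22:39 = 11 h 43 min; less 45 min break → 10 h 58 min
Total worked: 44 h 1 min = 2641 min.
Regular 40 h 0 min = 2400 min at €30.50/h; overtime 4 h 1 min = 241 min at €45.75/h.
Pay = (2400 × €30.50 + 241 × €45.75) ÷ 60 = €1403.76.

€1403.76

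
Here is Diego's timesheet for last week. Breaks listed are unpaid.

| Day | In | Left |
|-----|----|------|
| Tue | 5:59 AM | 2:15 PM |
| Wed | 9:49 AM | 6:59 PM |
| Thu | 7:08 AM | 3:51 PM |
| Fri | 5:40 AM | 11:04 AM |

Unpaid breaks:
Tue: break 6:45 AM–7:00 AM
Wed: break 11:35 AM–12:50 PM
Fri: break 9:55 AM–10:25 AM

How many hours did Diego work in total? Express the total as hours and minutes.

Tue: 5:59 AM–2:15 PM = 8 h 16 min; less 15 min break → 8 h 1 min
Wed: 9:49 AM–6:59 PM = 9 h 10 min; less 75 min break → 7 h 55 min
Thu: 7:08 AM–3:51 PM = 8 h 43 min
Fri: 5:40 AM–11:04 AM = 5 h 24 min; less 30 min break → 4 h 54 min
Total: 8 h 1 min + 7 h 55 min + 8 h 43 min + 4 h 54 min = 29 h 33 min.

29 h 33 min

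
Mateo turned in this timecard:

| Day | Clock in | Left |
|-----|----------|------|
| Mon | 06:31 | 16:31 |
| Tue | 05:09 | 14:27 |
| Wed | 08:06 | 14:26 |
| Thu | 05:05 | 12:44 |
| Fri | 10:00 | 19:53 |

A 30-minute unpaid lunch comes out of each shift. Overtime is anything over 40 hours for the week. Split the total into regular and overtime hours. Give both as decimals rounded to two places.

Mon: 06:31–16:31 = 10 h 0 min; less 30 min break → 9 h 30 min
Tue: 05:09–14:27 = 9 h 18 min; less 30 min break → 8 h 48 min
Wed: 08:06–14:26 = 6 h 20 min; less 30 min break → 5 h 50 min
Thu: 05:05–12:44 = 7 h 39 min; less 30 min break → 7 h 9 min
Fri: 10:00–19:53 = 9 h 53 min; less 30 min break → 9 h 23 min
Total worked: 40 h 40 min = 40.67 h.
Threshold 40 h → overtime 0 h 40 min, regular 40 h 0 min.

Regular 40.00 hours, overtime 0.67 hours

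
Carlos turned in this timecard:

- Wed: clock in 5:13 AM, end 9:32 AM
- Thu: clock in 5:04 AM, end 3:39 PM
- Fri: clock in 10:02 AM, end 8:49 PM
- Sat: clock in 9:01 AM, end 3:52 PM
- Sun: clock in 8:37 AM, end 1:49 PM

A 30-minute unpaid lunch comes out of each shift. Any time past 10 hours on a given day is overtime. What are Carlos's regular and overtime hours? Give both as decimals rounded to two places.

Regular 34.87 hours, overtime 0.37 hours

Wed: 5:13 AM–9:32 AM = 4 h 19 min; less 30 min break → 3 h 49 min
Thu: 5:04 AM–3:39 PM = 10 h 35 min; less 30 min break → 10 h 5 min
Fri: 10:02 AM–8:49 PM = 10 h 47 min; less 30 min break → 10 h 17 min
Sat: 9:01 AM–3:52 PM = 6 h 51 min; less 30 min break → 6 h 21 min
Sun: 8:37 AM–1:49 PM = 5 h 12 min; less 30 min break → 4 h 42 min
Wed reg 3 h 49 min / OT 0 h 0 min; Thu reg 10 h 0 min / OT 0 h 5 min; Fri reg 10 h 0 min / OT 0 h 17 min; Sat reg 6 h 21 min / OT 0 h 0 min; Sun reg 4 h 42 min / OT 0 h 0 min.
Totals: regular 34 h 52 min, overtime 0 h 22 min.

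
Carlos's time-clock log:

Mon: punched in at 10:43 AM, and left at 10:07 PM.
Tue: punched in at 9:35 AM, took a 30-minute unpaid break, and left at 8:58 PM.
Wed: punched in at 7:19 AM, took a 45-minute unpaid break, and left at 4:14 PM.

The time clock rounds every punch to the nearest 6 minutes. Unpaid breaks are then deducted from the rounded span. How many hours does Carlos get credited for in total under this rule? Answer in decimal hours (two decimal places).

30.45 hours

Mon: in 10:43 AM→10:42 AM, out 10:07 PM→10:06 PM; 11 h 24 min
Tue: in 9:35 AM→9:36 AM, out 8:58 PM→9:00 PM; 11 h 24 min − 30 min = 10 h 54 min
Wed: in 7:19 AM→7:18 AM, out 4:14 PM→4:12 PM; 8 h 54 min − 45 min = 8 h 9 min
Total credited: 30 h 27 min.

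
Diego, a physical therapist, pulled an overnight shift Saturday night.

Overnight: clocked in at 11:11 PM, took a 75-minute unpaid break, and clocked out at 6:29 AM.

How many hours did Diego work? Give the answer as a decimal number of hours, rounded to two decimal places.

6.05 hours

Overnight: 11:11 PM → midnight = 0 h 49 min; midnight → 6:29 AM = 6 h 29 min; span 7 h 18 min; less 75 min break → 6 h 3 min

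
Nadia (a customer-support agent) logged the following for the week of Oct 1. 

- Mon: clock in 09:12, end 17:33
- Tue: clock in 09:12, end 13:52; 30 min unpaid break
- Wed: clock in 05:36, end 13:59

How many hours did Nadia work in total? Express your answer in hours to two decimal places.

20.90 hours

Mon: 09:12–17:33 = 8 h 21 min
Tue: 09:12–13:52 = 4 h 40 min; less 30 min break → 4 h 10 min
Wed: 05:36–13:59 = 8 h 23 min
Total: 8 h 21 min + 4 h 10 min + 8 h 23 min = 20 h 54 min.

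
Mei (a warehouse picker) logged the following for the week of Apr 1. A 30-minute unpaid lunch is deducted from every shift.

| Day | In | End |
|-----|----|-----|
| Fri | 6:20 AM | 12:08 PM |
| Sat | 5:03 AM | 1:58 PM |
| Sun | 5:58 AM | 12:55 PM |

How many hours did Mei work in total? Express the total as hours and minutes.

20 h 10 min

Fri: 6:20 AM–12:08 PM = 5 h 48 min; less 30 min break → 5 h 18 min
Sat: 5:03 AM–1:58 PM = 8 h 55 min; less 30 min break → 8 h 25 min
Sun: 5:58 AM–12:55 PM = 6 h 57 min; less 30 min break → 6 h 27 min
Total: 5 h 18 min + 8 h 25 min + 6 h 27 min = 20 h 10 min.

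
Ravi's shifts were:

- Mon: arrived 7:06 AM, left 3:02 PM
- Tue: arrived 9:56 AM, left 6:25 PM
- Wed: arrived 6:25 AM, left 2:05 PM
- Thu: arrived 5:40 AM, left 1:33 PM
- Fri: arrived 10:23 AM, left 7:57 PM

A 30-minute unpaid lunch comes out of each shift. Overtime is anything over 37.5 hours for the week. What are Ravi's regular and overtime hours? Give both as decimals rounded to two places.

Regular 37.50 hours, overtime 1.53 hours

Mon: 7:06 AM–3:02 PM = 7 h 56 min; less 30 min break → 7 h 26 min
Tue: 9:56 AM–6:25 PM = 8 h 29 min; less 30 min break → 7 h 59 min
Wed: 6:25 AM–2:05 PM = 7 h 40 min; less 30 min break → 7 h 10 min
Thu: 5:40 AM–1:33 PM = 7 h 53 min; less 30 min break → 7 h 23 min
Fri: 10:23 AM–7:57 PM = 9 h 34 min; less 30 min break → 9 h 4 min
Total worked: 39 h 2 min = 39.03 h.
Threshold 37.5 h → overtime 1 h 32 min, regular 37 h 30 min.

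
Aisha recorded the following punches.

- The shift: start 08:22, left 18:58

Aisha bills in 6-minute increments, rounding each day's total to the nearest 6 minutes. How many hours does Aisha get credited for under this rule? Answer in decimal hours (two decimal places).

10.60 hours

The shift: 08:22–18:58 = 10 h 36 min → rounds to 10 h 36 min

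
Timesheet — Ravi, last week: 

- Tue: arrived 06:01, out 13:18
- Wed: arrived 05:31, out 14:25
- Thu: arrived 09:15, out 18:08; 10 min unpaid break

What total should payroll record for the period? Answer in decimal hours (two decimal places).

Tue: 06:01–13:18 = 7 h 17 min
Wed: 05:31–14:25 = 8 h 54 min
Thu: 09:15–18:08 = 8 h 53 min; less 10 min break → 8 h 43 min
Total: 7 h 17 min + 8 h 54 min + 8 h 43 min = 24 h 54 min.

24.90 hours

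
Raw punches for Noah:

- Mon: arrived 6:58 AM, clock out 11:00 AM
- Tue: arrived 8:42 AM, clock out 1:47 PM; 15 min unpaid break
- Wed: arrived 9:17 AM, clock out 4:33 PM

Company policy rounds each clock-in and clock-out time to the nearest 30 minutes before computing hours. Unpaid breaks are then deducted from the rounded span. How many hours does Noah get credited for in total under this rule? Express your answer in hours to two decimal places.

16.25 hours

Mon: in 6:58 AM→7:00 AM, out 11:00 AM→11:00 AM; 4 h 0 min
Tue: in 8:42 AM→8:30 AM, out 1:47 PM→2:00 PM; 5 h 30 min − 15 min = 5 h 15 min
Wed: in 9:17 AM→9:30 AM, out 4:33 PM→4:30 PM; 7 h 0 min
Total credited: 16 h 15 min.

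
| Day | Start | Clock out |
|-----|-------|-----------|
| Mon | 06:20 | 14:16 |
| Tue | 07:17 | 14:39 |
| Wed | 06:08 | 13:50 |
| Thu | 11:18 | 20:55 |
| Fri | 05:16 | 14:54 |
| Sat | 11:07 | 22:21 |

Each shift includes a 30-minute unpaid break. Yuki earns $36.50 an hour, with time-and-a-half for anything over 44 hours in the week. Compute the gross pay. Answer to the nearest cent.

Mon: 06:20–14:16 = 7 h 56 min; less 30 min break → 7 h 26 min
Tue: 07:17–14:39 = 7 h 22 min; less 30 min break → 6 h 52 min
Wed: 06:08–13:50 = 7 h 42 min; less 30 min break → 7 h 12 min
Thu: 11:18–20:55 = 9 h 37 min; less 30 min break → 9 h 7 min
Fri: 05:16–14:54 = 9 h 38 min; less 30 min break → 9 h 8 min
Sat: 11:07–22:21 = 11 h 14 min; less 30 min break → 10 h 44 min
Total worked: 50 h 29 min = 3029 min.
Regular 44 h 0 min = 2640 min at $36.50/h; overtime 6 h 29 min = 389 min at $54.75/h.
Pay = (2640 × $36.50 + 389 × $54.75) ÷ 60 = $1960.96.

$1960.96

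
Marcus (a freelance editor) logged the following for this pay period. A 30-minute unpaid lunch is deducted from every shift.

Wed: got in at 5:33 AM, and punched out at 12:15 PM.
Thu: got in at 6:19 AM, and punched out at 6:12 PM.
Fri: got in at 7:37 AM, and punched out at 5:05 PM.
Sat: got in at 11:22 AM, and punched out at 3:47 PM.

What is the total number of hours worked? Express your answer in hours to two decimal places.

Wed: 5:33 AM–12:15 PM = 6 h 42 min; less 30 min break → 6 h 12 min
Thu: 6:19 AM–6:12 PM = 11 h 53 min; less 30 min break → 11 h 23 min
Fri: 7:37 AM–5:05 PM = 9 h 28 min; less 30 min break → 8 h 58 min
Sat: 11:22 AM–3:47 PM = 4 h 25 min; less 30 min break → 3 h 55 min
Total: 6 h 12 min + 11 h 23 min + 8 h 58 min + 3 h 55 min = 30 h 28 min.

30.47 hours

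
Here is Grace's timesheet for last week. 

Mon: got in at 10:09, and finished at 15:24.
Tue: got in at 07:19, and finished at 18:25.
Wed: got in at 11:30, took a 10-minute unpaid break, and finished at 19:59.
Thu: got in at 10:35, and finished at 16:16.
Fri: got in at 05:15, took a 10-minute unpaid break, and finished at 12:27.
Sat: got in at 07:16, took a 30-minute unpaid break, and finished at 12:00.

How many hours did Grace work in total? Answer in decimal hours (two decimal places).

41.62 hours

Mon: 10:09–15:24 = 5 h 15 min
Tue: 07:19–18:25 = 11 h 6 min
Wed: 11:30–19:59 = 8 h 29 min; less 10 min break → 8 h 19 min
Thu: 10:35–16:16 = 5 h 41 min
Fri: 05:15–12:27 = 7 h 12 min; less 10 min break → 7 h 2 min
Sat: 07:16–12:00 = 4 h 44 min; less 30 min break → 4 h 14 min
Total: 5 h 15 min + 11 h 6 min + 8 h 19 min + 5 h 41 min + 7 h 2 min + 4 h 14 min = 41 h 37 min.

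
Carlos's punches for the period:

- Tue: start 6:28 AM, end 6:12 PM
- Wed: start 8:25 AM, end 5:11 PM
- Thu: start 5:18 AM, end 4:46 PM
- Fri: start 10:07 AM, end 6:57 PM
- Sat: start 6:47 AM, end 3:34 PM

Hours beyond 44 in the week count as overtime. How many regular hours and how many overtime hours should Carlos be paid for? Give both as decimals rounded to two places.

Tue: 6:28 AM–6:12 PM = 11 h 44 min
Wed: 8:25 AM–5:11 PM = 8 h 46 min
Thu: 5:18 AM–4:46 PM = 11 h 28 min
Fri: 10:07 AM–6:57 PM = 8 h 50 min
Sat: 6:47 AM–3:34 PM = 8 h 47 min
Total worked: 49 h 35 min = 49.58 h.
Threshold 44 h → overtime 5 h 35 min, regular 44 h 0 min.

Regular 44.00 hours, overtime 5.58 hours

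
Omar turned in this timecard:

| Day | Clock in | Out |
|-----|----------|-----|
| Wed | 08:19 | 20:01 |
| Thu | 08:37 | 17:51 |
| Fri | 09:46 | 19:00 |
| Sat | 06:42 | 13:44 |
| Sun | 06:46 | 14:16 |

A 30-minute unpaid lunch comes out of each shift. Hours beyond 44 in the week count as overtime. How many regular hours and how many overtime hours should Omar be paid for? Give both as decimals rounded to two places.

Wed: 08:19–20:01 = 11 h 42 min; less 30 min break → 11 h 12 min
Thu: 08:37–17:51 = 9 h 14 min; less 30 min break → 8 h 44 min
Fri: 09:46–19:00 = 9 h 14 min; less 30 min break → 8 h 44 min
Sat: 06:42–13:44 = 7 h 2 min; less 30 min break → 6 h 32 min
Sun: 06:46–14:16 = 7 h 30 min; less 30 min break → 7 h 0 min
Total worked: 42 h 12 min = 42.20 h.
Threshold 44 h → overtime 0 h 0 min, regular 42 h 12 min.

Regular 42.20 hours, overtime 0.00 hours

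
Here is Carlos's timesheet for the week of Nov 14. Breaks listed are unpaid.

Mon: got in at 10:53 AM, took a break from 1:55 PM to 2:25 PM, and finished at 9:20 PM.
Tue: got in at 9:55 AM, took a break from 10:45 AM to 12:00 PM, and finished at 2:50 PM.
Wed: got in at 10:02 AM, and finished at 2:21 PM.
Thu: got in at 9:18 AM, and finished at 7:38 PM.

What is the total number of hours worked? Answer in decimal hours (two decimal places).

28.27 hours

Mon: 10:53 AM–9:20 PM = 10 h 27 min; less 30 min break → 9 h 57 min
Tue: 9:55 AM–2:50 PM = 4 h 55 min; less 75 min break → 3 h 40 min
Wed: 10:02 AM–2:21 PM = 4 h 19 min
Thu: 9:18 AM–7:38 PM = 10 h 20 min
Total: 9 h 57 min + 3 h 40 min + 4 h 19 min + 10 h 20 min = 28 h 16 min.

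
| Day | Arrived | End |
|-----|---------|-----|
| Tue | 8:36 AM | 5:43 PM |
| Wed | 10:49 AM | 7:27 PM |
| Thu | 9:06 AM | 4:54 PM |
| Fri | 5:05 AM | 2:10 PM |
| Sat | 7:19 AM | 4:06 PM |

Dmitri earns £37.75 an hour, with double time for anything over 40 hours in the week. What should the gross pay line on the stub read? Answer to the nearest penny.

Tue: 8:36 AM–5:43 PM = 9 h 7 min
Wed: 10:49 AM–7:27 PM = 8 h 38 min
Thu: 9:06 AM–4:54 PM = 7 h 48 min
Fri: 5:05 AM–2:10 PM = 9 h 5 min
Sat: 7:19 AM–4:06 PM = 8 h 47 min
Total worked: 43 h 25 min = 2605 min.
Regular 40 h 0 min = 2400 min at £37.75/h; overtime 3 h 25 min = 205 min at £75.50/h.
Pay = (2400 × £37.75 + 205 × £75.50) ÷ 60 = £1767.96.

£1767.96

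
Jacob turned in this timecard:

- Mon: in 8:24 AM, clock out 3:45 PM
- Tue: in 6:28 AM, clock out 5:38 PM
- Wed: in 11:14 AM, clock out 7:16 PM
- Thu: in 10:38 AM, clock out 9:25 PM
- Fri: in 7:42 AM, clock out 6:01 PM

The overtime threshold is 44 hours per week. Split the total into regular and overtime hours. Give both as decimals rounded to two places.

Mon: 8:24 AM–3:45 PM = 7 h 21 min
Tue: 6:28 AM–5:38 PM = 11 h 10 min
Wed: 11:14 AM–7:16 PM = 8 h 2 min
Thu: 10:38 AM–9:25 PM = 10 h 47 min
Fri: 7:42 AM–6:01 PM = 10 h 19 min
Total worked: 47 h 39 min = 47.65 h.
Threshold 44 h → overtime 3 h 39 min, regular 44 h 0 min.

Regular 44.00 hours, overtime 3.65 hours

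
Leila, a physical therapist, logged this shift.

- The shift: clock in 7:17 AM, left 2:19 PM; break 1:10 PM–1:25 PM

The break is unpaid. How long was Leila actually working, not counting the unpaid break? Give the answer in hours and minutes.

The shift: 7:17 AM–2:19 PM = 7 h 2 min; less 15 min break → 6 h 47 min

6 h 47 min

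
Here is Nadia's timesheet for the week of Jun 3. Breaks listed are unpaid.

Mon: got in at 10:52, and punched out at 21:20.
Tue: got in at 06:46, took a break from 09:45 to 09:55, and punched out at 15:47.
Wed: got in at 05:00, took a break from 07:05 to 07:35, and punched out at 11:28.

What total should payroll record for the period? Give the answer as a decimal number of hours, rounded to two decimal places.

25.28 hours

Mon: 10:52–21:20 = 10 h 28 min
Tue: 06:46–15:47 = 9 h 1 min; less 10 min break → 8 h 51 min
Wed: 05:00–11:28 = 6 h 28 min; less 30 min break → 5 h 58 min
Total: 10 h 28 min + 8 h 51 min + 5 h 58 min = 25 h 17 min.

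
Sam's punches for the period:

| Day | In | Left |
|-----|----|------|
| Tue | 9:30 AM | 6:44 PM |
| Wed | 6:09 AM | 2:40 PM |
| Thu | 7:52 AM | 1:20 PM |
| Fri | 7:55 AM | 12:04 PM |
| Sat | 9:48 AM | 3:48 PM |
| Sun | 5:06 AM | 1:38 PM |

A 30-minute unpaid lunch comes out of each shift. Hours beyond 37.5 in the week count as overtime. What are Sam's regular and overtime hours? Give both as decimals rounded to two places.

Tue: 9:30 AM–6:44 PM = 9 h 14 min; less 30 min break → 8 h 44 min
Wed: 6:09 AM–2:40 PM = 8 h 31 min; less 30 min break → 8 h 1 min
Thu: 7:52 AM–1:20 PM = 5 h 28 min; less 30 min break → 4 h 58 min
Fri: 7:55 AM–12:04 PM = 4 h 9 min; less 30 min break → 3 h 39 min
Sat: 9:48 AM–3:48 PM = 6 h 0 min; less 30 min break → 5 h 30 min
Sun: 5:06 AM–1:38 PM = 8 h 32 min; less 30 min break → 8 h 2 min
Total worked: 38 h 54 min = 38.90 h.
Threshold 37.5 h → overtime 1 h 24 min, regular 37 h 30 min.

Regular 37.50 hours, overtime 1.40 hours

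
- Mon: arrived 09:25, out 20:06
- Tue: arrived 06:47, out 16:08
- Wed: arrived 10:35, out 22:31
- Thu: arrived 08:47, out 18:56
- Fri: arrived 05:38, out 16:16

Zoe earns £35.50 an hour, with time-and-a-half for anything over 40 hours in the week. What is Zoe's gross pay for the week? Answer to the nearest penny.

Mon: 09:25–20:06 = 10 h 41 min
Tue: 06:47–16:08 = 9 h 21 min
Wed: 10:35–22:31 = 11 h 56 min
Thu: 08:47–18:56 = 10 h 9 min
Fri: 05:38–16:16 = 10 h 38 min
Total worked: 52 h 45 min = 3165 min.
Regular 40 h 0 min = 2400 min at £35.50/h; overtime 12 h 45 min = 765 min at £53.25/h.
Pay = (2400 × £35.50 + 765 × £53.25) ÷ 60 = £2098.94.

£2098.94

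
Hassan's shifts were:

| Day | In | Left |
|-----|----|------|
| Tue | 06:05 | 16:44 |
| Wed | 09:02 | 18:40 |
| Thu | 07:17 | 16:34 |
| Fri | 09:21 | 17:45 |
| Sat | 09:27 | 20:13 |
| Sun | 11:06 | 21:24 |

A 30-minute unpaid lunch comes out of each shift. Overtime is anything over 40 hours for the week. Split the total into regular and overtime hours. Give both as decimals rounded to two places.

Regular 40.00 hours, overtime 16.03 hours

Tue: 06:05–16:44 = 10 h 39 min; less 30 min break → 10 h 9 min
Wed: 09:02–18:40 = 9 h 38 min; less 30 min break → 9 h 8 min
Thu: 07:17–16:34 = 9 h 17 min; less 30 min break → 8 h 47 min
Fri: 09:21–17:45 = 8 h 24 min; less 30 min break → 7 h 54 min
Sat: 09:27–20:13 = 10 h 46 min; less 30 min break → 10 h 16 min
Sun: 11:06–21:24 = 10 h 18 min; less 30 min break → 9 h 48 min
Total worked: 56 h 2 min = 56.03 h.
Threshold 40 h → overtime 16 h 2 min, regular 40 h 0 min.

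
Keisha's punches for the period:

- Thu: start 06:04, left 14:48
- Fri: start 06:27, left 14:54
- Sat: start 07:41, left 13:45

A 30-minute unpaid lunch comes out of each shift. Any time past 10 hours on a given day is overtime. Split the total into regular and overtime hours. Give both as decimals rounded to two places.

Thu: 06:04–14:48 = 8 h 44 min; less 30 min break → 8 h 14 min
Fri: 06:27–14:54 = 8 h 27 min; less 30 min break → 7 h 57 min
Sat: 07:41–13:45 = 6 h 4 min; less 30 min break → 5 h 34 min
Thu reg 8 h 14 min / OT 0 h 0 min; Fri reg 7 h 57 min / OT 0 h 0 min; Sat reg 5 h 34 min / OT 0 h 0 min.
Totals: regular 21 h 45 min, overtime 0 h 0 min.

Regular 21.75 hours, overtime 0.00 hours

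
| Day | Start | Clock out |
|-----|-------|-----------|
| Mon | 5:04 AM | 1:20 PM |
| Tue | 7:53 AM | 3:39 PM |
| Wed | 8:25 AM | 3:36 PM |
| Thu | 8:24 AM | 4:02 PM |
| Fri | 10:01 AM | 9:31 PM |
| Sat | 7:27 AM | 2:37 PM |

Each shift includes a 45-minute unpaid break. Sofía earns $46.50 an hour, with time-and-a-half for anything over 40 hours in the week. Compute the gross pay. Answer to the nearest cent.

Mon: 5:04 AM–1:20 PM = 8 h 16 min; less 45 min break → 7 h 31 min
Tue: 7:53 AM–3:39 PM = 7 h 46 min; less 45 min break → 7 h 1 min
Wed: 8:25 AM–3:36 PM = 7 h 11 min; less 45 min break → 6 h 26 min
Thu: 8:24 AM–4:02 PM = 7 h 38 min; less 45 min break → 6 h 53 min
Fri: 10:01 AM–9:31 PM = 11 h 30 min; less 45 min break → 10 h 45 min
Sat: 7:27 AM–2:37 PM = 7 h 10 min; less 45 min break → 6 h 25 min
Total worked: 45 h 1 min = 2701 min.
Regular 40 h 0 min = 2400 min at $46.50/h; overtime 5 h 1 min = 301 min at $69.75/h.
Pay = (2400 × $46.50 + 301 × $69.75) ÷ 60 = $2209.91.

$2209.91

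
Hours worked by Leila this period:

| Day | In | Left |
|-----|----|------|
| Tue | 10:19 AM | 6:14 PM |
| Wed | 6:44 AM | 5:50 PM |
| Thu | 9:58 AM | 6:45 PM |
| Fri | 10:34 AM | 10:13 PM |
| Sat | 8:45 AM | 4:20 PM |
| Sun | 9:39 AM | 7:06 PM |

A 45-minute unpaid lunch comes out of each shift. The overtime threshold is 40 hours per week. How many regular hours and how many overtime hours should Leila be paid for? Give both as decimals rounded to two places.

Tue: 10:19 AM–6:14 PM = 7 h 55 min; less 45 min break → 7 h 10 min
Wed: 6:44 AM–5:50 PM = 11 h 6 min; less 45 min break → 10 h 21 min
Thu: 9:58 AM–6:45 PM = 8 h 47 min; less 45 min break → 8 h 2 min
Fri: 10:34 AM–10:13 PM = 11 h 39 min; less 45 min break → 10 h 54 min
Sat: 8:45 AM–4:20 PM = 7 h 35 min; less 45 min break → 6 h 50 min
Sun: 9:39 AM–7:06 PM = 9 h 27 min; less 45 min break → 8 h 42 min
Total worked: 51 h 59 min = 51.98 h.
Threshold 40 h → overtime 11 h 59 min, regular 40 h 0 min.

Regular 40.00 hours, overtime 11.98 hours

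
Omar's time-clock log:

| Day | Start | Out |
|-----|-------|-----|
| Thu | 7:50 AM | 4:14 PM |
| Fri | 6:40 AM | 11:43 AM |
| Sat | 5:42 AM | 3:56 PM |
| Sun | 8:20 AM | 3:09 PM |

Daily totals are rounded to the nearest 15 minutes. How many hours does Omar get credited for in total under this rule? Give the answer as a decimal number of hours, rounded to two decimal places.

Thu: 7:50 AM–4:14 PM = 8 h 24 min → rounds to 8 h 30 min
Fri: 6:40 AM–11:43 AM = 5 h 3 min → rounds to 5 h 0 min
Sat: 5:42 AM–3:56 PM = 10 h 14 min → rounds to 10 h 15 min
Sun: 8:20 AM–3:09 PM = 6 h 49 min → rounds to 6 h 45 min
Total credited: 30 h 30 min.

30.50 hours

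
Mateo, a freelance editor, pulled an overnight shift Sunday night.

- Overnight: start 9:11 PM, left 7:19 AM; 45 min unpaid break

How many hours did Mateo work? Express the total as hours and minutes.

9 h 23 min

Overnight: 9:11 PM → midnight = 2 h 49 min; midnight → 7:19 AM = 7 h 19 min; span 10 h 8 min; less 45 min break → 9 h 23 min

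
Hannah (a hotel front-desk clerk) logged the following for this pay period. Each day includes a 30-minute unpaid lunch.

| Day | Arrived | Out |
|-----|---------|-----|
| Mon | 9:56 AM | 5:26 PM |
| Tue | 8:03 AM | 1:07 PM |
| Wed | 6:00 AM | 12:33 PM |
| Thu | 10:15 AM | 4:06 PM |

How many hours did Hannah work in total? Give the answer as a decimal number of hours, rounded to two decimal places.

Mon: 9:56 AM–5:26 PM = 7 h 30 min; less 30 min break → 7 h 0 min
Tue: 8:03 AM–1:07 PM = 5 h 4 min; less 30 min break → 4 h 34 min
Wed: 6:00 AM–12:33 PM = 6 h 33 min; less 30 min break → 6 h 3 min
Thu: 10:15 AM–4:06 PM = 5 h 51 min; less 30 min break → 5 h 21 min
Total: 7 h 0 min + 4 h 34 min + 6 h 3 min + 5 h 21 min = 22 h 58 min.

22.97 hours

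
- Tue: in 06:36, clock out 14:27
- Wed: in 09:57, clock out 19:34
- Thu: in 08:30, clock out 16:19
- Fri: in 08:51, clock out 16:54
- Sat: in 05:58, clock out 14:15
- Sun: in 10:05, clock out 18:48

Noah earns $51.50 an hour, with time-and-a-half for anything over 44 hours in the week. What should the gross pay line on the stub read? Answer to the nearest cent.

Tue: 06:36–14:27 = 7 h 51 min
Wed: 09:57–19:34 = 9 h 37 min
Thu: 08:30–16:19 = 7 h 49 min
Fri: 08:51–16:54 = 8 h 3 min
Sat: 05:58–14:15 = 8 h 17 min
Sun: 10:05–18:48 = 8 h 43 min
Total worked: 50 h 20 min = 3020 min.
Regular 44 h 0 min = 2640 min at $51.50/h; overtime 6 h 20 min = 380 min at $77.25/h.
Pay = (2640 × $51.50 + 380 × $77.25) ÷ 60 = $2755.25.

$2755.25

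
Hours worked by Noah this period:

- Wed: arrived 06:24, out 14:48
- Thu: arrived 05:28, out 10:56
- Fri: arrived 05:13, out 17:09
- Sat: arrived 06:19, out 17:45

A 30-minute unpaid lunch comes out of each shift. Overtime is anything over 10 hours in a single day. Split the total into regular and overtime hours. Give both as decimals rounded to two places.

Regular 32.87 hours, overtime 2.37 hours

Wed: 06:24–14:48 = 8 h 24 min; less 30 min break → 7 h 54 min
Thu: 05:28–10:56 = 5 h 28 min; less 30 min break → 4 h 58 min
Fri: 05:13–17:09 = 11 h 56 min; less 30 min break → 11 h 26 min
Sat: 06:19–17:45 = 11 h 26 min; less 30 min break → 10 h 56 min
Wed reg 7 h 54 min / OT 0 h 0 min; Thu reg 4 h 58 min / OT 0 h 0 min; Fri reg 10 h 0 min / OT 1 h 26 min; Sat reg 10 h 0 min / OT 0 h 56 min.
Totals: regular 32 h 52 min, overtime 2 h 22 min.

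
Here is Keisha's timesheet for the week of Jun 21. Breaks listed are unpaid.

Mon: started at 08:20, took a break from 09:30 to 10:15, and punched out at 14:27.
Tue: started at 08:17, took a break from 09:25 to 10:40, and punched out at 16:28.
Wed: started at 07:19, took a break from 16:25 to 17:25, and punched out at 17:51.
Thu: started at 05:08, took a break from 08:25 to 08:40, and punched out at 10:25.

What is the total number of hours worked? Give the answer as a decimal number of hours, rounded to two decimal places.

Mon: 08:20–14:27 = 6 h 7 min; less 45 min break → 5 h 22 min
Tue: 08:17–16:28 = 8 h 11 min; less 75 min break → 6 h 56 min
Wed: 07:19–17:51 = 10 h 32 min; less 60 min break → 9 h 32 min
Thu: 05:08–10:25 = 5 h 17 min; less 15 min break → 5 h 2 min
Total: 5 h 22 min + 6 h 56 min + 9 h 32 min + 5 h 2 min = 26 h 52 min.

26.87 hours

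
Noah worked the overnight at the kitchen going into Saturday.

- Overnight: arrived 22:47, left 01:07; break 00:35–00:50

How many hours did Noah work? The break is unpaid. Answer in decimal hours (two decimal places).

2.08 hours

Overnight: 22:47 → midnight = 1 h 13 min; midnight → 01:07 = 1 h 7 min; span 2 h 20 min; less 15 min break → 2 h 5 min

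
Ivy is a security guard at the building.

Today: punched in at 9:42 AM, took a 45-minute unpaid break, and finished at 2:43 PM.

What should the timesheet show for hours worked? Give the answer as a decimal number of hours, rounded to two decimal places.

Today: 9:42 AM–2:43 PM = 5 h 1 min; less 45 min break → 4 h 16 min

4.27 hours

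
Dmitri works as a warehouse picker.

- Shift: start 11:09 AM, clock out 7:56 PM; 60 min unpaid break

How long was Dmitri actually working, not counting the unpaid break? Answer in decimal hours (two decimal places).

7.78 hours

Shift: 11:09 AM–7:56 PM = 8 h 47 min; less 60 min break → 7 h 47 min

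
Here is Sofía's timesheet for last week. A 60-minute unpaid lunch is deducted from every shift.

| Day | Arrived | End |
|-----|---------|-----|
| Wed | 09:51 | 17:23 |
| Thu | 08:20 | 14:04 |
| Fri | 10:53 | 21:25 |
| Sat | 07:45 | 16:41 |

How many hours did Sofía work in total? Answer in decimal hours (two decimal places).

Wed: 09:51–17:23 = 7 h 32 min; less 60 min break → 6 h 32 min
Thu: 08:20–14:04 = 5 h 44 min; less 60 min break → 4 h 44 min
Fri: 10:53–21:25 = 10 h 32 min; less 60 min break → 9 h 32 min
Sat: 07:45–16:41 = 8 h 56 min; less 60 min break → 7 h 56 min
Total: 6 h 32 min + 4 h 44 min + 9 h 32 min + 7 h 56 min = 28 h 44 min.

28.73 hours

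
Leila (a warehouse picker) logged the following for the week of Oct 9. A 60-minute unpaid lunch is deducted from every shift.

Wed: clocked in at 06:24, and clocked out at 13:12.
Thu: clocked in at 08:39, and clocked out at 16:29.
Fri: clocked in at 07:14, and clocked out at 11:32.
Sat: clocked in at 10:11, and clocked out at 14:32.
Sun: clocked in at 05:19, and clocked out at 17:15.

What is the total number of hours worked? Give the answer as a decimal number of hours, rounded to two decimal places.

30.22 hours

Wed: 06:24–13:12 = 6 h 48 min; less 60 min break → 5 h 48 min
Thu: 08:39–16:29 = 7 h 50 min; less 60 min break → 6 h 50 min
Fri: 07:14–11:32 = 4 h 18 min; less 60 min break → 3 h 18 min
Sat: 10:11–14:32 = 4 h 21 min; less 60 min break → 3 h 21 min
Sun: 05:19–17:15 = 11 h 56 min; less 60 min break → 10 h 56 min
Total: 5 h 48 min + 6 h 50 min + 3 h 18 min + 3 h 21 min + 10 h 56 min = 30 h 13 min.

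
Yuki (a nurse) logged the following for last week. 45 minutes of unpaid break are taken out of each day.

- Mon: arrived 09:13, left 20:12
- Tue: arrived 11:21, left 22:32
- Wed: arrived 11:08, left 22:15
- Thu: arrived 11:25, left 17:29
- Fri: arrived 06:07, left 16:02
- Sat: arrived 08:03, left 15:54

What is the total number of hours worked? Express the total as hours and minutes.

52 h 37 min

Mon: 09:13–20:12 = 10 h 59 min; less 45 min break → 10 h 14 min
Tue: 11:21–22:32 = 11 h 11 min; less 45 min break → 10 h 26 min
Wed: 11:08–22:15 = 11 h 7 min; less 45 min break → 10 h 22 min
Thu: 11:25–17:29 = 6 h 4 min; less 45 min break → 5 h 19 min
Fri: 06:07–16:02 = 9 h 55 min; less 45 min break → 9 h 10 min
Sat: 08:03–15:54 = 7 h 51 min; less 45 min break → 7 h 6 min
Total: 10 h 14 min + 10 h 26 min + 10 h 22 min + 5 h 19 min + 9 h 10 min + 7 h 6 min = 52 h 37 min.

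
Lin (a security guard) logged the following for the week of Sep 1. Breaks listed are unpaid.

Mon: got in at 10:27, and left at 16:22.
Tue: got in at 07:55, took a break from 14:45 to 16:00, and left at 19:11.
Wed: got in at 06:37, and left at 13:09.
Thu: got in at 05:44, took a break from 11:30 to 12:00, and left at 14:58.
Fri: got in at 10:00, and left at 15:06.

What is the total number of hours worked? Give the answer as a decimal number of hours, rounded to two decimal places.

Mon: 10:27–16:22 = 5 h 55 min
Tue: 07:55–19:11 = 11 h 16 min; less 75 min break → 10 h 1 min
Wed: 06:37–13:09 = 6 h 32 min
Thu: 05:44–14:58 = 9 h 14 min; less 30 min break → 8 h 44 min
Fri: 10:00–15:06 = 5 h 6 min
Total: 5 h 55 min + 10 h 1 min + 6 h 32 min + 8 h 44 min + 5 h 6 min = 36 h 18 min.

36.30 hours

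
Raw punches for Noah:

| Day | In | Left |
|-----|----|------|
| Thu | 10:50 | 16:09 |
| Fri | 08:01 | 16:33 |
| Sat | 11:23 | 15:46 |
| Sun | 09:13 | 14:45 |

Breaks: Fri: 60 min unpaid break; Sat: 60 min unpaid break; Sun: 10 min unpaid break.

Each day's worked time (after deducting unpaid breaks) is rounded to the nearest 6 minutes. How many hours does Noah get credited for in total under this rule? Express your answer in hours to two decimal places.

Thu: 10:50–16:09 = 5 h 19 min → rounds to 5 h 18 min
Fri: 08:01–16:33 = 8 h 32 min − 60 min = 7 h 32 min → rounds to 7 h 30 min
Sat: 11:23–15:46 = 4 h 23 min − 60 min = 3 h 23 min → rounds to 3 h 24 min
Sun: 09:13–14:45 = 5 h 32 min − 10 min = 5 h 22 min → rounds to 5 h 24 min
Total credited: 21 h 36 min.

21.60 hours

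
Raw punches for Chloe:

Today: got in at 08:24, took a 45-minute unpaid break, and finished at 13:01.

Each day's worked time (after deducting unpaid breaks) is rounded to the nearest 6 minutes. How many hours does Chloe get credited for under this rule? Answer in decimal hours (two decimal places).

3.90 hours

Today: 08:24–13:01 = 4 h 37 min − 45 min = 3 h 52 min → rounds to 3 h 54 min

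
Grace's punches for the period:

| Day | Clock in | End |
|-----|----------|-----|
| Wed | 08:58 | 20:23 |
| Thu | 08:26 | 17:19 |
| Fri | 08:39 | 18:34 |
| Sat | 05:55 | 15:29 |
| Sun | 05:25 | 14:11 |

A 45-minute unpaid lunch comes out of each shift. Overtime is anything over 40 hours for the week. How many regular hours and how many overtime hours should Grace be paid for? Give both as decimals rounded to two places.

Regular 40.00 hours, overtime 4.80 hours

Wed: 08:58–20:23 = 11 h 25 min; less 45 min break → 10 h 40 min
Thu: 08:26–17:19 = 8 h 53 min; less 45 min break → 8 h 8 min
Fri: 08:39–18:34 = 9 h 55 min; less 45 min break → 9 h 10 min
Sat: 05:55–15:29 = 9 h 34 min; less 45 min break → 8 h 49 min
Sun: 05:25–14:11 = 8 h 46 min; less 45 min break → 8 h 1 min
Total worked: 44 h 48 min = 44.80 h.
Threshold 40 h → overtime 4 h 48 min, regular 40 h 0 min.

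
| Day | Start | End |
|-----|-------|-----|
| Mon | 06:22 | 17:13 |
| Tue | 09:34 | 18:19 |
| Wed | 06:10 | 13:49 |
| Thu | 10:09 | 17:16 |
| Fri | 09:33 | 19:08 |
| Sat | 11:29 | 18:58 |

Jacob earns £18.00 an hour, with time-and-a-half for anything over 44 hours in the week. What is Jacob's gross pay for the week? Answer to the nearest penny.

Mon: 06:22–17:13 = 10 h 51 min
Tue: 09:34–18:19 = 8 h 45 min
Wed: 06:10–13:49 = 7 h 39 min
Thu: 10:09–17:16 = 7 h 7 min
Fri: 09:33–19:08 = 9 h 35 min
Sat: 11:29–18:58 = 7 h 29 min
Total worked: 51 h 26 min = 3086 min.
Regular 44 h 0 min = 2640 min at £18.00/h; overtime 7 h 26 min = 446 min at £27.00/h.
Pay = (2640 × £18.00 + 446 × £27.00) ÷ 60 = £992.70.

£992.70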